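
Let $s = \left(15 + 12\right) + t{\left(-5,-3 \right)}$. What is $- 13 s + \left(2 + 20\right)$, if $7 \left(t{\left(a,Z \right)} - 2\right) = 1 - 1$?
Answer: $-355$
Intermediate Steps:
$t{\left(a,Z \right)} = 2$ ($t{\left(a,Z \right)} = 2 + \frac{1 - 1}{7} = 2 + \frac{1}{7} \cdot 0 = 2 + 0 = 2$)
$s = 29$ ($s = \left(15 + 12\right) + 2 = 27 + 2 = 29$)
$- 13 s + \left(2 + 20\right) = \left(-13\right) 29 + \left(2 + 20\right) = -377 + 22 = -355$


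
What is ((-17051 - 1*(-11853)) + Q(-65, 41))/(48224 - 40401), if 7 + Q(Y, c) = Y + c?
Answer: -5229/7823 ≈ -0.66841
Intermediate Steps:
Q(Y, c) = -7 + Y + c (Q(Y, c) = -7 + (Y + c) = -7 + Y + c)
((-17051 - 1*(-11853)) + Q(-65, 41))/(48224 - 40401) = ((-17051 - 1*(-11853)) + (-7 - 65 + 41))/(48224 - 40401) = ((-17051 + 11853) - 31)/7823 = (-5198 - 31)*(1/7823) = -5229*1/7823 = -5229/7823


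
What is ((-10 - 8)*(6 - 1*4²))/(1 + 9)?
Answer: 18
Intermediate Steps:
((-10 - 8)*(6 - 1*4²))/(1 + 9) = -18*(6 - 1*16)/10 = -18*(6 - 16)*(⅒) = -18*(-10)*(⅒) = 180*(⅒) = 18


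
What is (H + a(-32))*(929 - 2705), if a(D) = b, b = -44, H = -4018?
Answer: 7214112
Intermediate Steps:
a(D) = -44
(H + a(-32))*(929 - 2705) = (-4018 - 44)*(929 - 2705) = -4062*(-1776) = 7214112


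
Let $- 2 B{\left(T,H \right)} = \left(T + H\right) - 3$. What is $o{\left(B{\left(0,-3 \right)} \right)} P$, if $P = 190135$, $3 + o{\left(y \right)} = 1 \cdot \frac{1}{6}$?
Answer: $- \frac{3232295}{6} \approx -5.3872 \cdot 10^{5}$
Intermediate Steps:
$B{\left(T,H \right)} = \frac{3}{2} - \frac{H}{2} - \frac{T}{2}$ ($B{\left(T,H \right)} = - \frac{\left(T + H\right) - 3}{2} = - \frac{\left(H + T\right) - 3}{2} = - \frac{-3 + H + T}{2} = \frac{3}{2} - \frac{H}{2} - \frac{T}{2}$)
$o{\left(y \right)} = - \frac{17}{6}$ ($o{\left(y \right)} = -3 + 1 \cdot \frac{1}{6} = -3 + \frac{1}{6} = - \frac{17}{6}$)
$o{\left(B{\left(0,-3 \right)} \right)} P = \left(- \frac{17}{6}\right) 190135 = - \frac{3232295}{6}$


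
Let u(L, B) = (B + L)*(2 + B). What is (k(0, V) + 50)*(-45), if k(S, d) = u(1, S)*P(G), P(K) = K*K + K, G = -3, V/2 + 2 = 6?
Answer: -2790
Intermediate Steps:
V = 8 (V = -4 + 2*6 = -4 + 12 = 8)
u(L, B) = (2 + B)*(B + L)
P(K) = K + K² (P(K) = K² + K = K + K²)
k(S, d) = 12 + 6*S² + 18*S (k(S, d) = (S² + 2*S + 2*1 + S*1)*(-3*(1 - 3)) = (S² + 2*S + 2 + S)*(-3*(-2)) = (2 + S² + 3*S)*6 = 12 + 6*S² + 18*S)
(k(0, V) + 50)*(-45) = ((12 + 6*0² + 18*0) + 50)*(-45) = ((12 + 6*0 + 0) + 50)*(-45) = ((12 + 0 + 0) + 50)*(-45) = (12 + 50)*(-45) = 62*(-45) = -2790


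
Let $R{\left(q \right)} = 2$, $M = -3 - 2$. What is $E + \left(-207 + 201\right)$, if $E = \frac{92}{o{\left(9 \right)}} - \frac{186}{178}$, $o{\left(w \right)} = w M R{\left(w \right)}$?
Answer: $- \frac{32309}{4005} \approx -8.0672$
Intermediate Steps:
$M = -5$
$o{\left(w \right)} = - 10 w$ ($o{\left(w \right)} = w \left(-5\right) 2 = - 5 w 2 = - 10 w$)
$E = - \frac{8279}{4005}$ ($E = \frac{92}{\left(-10\right) 9} - \frac{186}{178} = \frac{92}{-90} - \frac{93}{89} = 92 \left(- \frac{1}{90}\right) - \frac{93}{89} = - \frac{46}{45} - \frac{93}{89} = - \frac{8279}{4005} \approx -2.0672$)
$E + \left(-207 + 201\right) = - \frac{8279}{4005} + \left(-207 + 201\right) = - \frac{8279}{4005} - 6 = - \frac{32309}{4005}$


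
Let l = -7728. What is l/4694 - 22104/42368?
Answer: -26948505/12429712 ≈ -2.1681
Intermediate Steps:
l/4694 - 22104/42368 = -7728/4694 - 22104/42368 = -7728*1/4694 - 22104*1/42368 = -3864/2347 - 2763/5296 = -26948505/12429712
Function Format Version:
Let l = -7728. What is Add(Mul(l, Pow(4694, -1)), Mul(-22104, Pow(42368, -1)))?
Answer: Rational(-26948505, 12429712) ≈ -2.1681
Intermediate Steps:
Add(Mul(l, Pow(4694, -1)), Mul(-22104, Pow(42368, -1))) = Add(Mul(-7728, Pow(4694, -1)), Mul(-22104, Pow(42368, -1))) = Add(Mul(-7728, Rational(1, 4694)), Mul(-22104, Rational(1, 42368))) = Add(Rational(-3864, 2347), Rational(-2763, 5296)) = Rational(-26948505, 12429712)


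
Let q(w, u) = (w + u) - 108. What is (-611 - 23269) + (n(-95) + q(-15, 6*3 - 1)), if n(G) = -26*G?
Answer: -21516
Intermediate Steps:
q(w, u) = -108 + u + w (q(w, u) = (u + w) - 108 = -108 + u + w)
(-611 - 23269) + (n(-95) + q(-15, 6*3 - 1)) = (-611 - 23269) + (-26*(-95) + (-108 + (6*3 - 1) - 15)) = -23880 + (2470 + (-108 + (18 - 1) - 15)) = -23880 + (2470 + (-108 + 17 - 15)) = -23880 + (2470 - 106) = -23880 + 2364 = -21516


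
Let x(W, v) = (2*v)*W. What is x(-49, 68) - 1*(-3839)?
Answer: -2825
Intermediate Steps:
x(W, v) = 2*W*v
x(-49, 68) - 1*(-3839) = 2*(-49)*68 - 1*(-3839) = -6664 + 3839 = -2825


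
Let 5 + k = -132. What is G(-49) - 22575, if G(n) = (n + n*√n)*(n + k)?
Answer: -13461 + 63798*I ≈ -13461.0 + 63798.0*I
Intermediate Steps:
k = -137 (k = -5 - 132 = -137)
G(n) = (-137 + n)*(n + n^(3/2)) (G(n) = (n + n*√n)*(n - 137) = (n + n^(3/2))*(-137 + n) = (-137 + n)*(n + n^(3/2)))
G(-49) - 22575 = ((-49)² + (-49)^(5/2) - 137*(-49) - (-46991)*I) - 22575 = (2401 + 16807*I + 6713 - (-46991)*I) - 22575 = (2401 + 16807*I + 6713 + 46991*I) - 22575 = (9114 + 63798*I) - 22575 = -13461 + 63798*I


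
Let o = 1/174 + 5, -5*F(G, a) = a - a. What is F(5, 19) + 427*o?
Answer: 371917/174 ≈ 2137.5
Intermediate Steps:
F(G, a) = 0 (F(G, a) = -(a - a)/5 = -⅕*0 = 0)
o = 871/174 (o = 1/174 + 5 = 871/174 ≈ 5.0057)
F(5, 19) + 427*o = 0 + 427*(871/174) = 0 + 371917/174 = 371917/174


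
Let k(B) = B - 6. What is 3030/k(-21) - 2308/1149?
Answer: -393754/3447 ≈ -114.23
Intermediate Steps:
k(B) = -6 + B
3030/k(-21) - 2308/1149 = 3030/(-6 - 21) - 2308/1149 = 3030/(-27) - 2308*1/1149 = 3030*(-1/27) - 2308/1149 = -1010/9 - 2308/1149 = -393754/3447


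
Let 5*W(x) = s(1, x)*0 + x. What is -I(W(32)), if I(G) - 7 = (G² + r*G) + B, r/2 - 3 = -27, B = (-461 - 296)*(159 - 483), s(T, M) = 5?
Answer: -6125219/25 ≈ -2.4501e+5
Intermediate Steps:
B = 245268 (B = -757*(-324) = 245268)
r = -48 (r = 6 + 2*(-27) = 6 - 54 = -48)
W(x) = x/5 (W(x) = (5*0 + x)/5 = (0 + x)/5 = x/5)
I(G) = 245275 + G² - 48*G (I(G) = 7 + ((G² - 48*G) + 245268) = 7 + (245268 + G² - 48*G) = 245275 + G² - 48*G)
-I(W(32)) = -(245275 + ((⅕)*32)² - 48*32/5) = -(245275 + (32/5)² - 48*32/5) = -(245275 + 1024/25 - 1536/5) = -1*6125219/25 = -6125219/25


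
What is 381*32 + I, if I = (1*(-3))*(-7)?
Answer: 12213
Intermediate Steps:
I = 21 (I = -3*(-7) = 21)
381*32 + I = 381*32 + 21 = 12192 + 21 = 12213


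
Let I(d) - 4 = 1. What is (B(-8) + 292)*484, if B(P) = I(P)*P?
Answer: 121968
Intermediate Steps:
I(d) = 5 (I(d) = 4 + 1 = 5)
B(P) = 5*P
(B(-8) + 292)*484 = (5*(-8) + 292)*484 = (-40 + 292)*484 = 252*484 = 121968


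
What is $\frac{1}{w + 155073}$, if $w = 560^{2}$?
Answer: $\frac{1}{468673} \approx 2.1337 \cdot 10^{-6}$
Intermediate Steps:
$w = 313600$
$\frac{1}{w + 155073} = \frac{1}{313600 + 155073} = \frac{1}{468673}$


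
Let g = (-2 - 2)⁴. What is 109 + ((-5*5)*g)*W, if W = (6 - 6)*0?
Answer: 109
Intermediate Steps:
g = 256 (g = (-4)⁴ = 256)
W = 0 (W = 0*0 = 0)
109 + ((-5*5)*g)*W = 109 + (-5*5*256)*0 = 109 - 25*256*0 = 109 - 6400*0 = 109 + 0 = 109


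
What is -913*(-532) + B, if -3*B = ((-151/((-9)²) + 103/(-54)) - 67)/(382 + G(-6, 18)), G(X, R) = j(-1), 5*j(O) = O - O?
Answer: 90174158297/185652 ≈ 4.8572e+5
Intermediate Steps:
j(O) = 0 (j(O) = (O - O)/5 = (⅕)*0 = 0)
G(X, R) = 0
B = 11465/185652 (B = -((-151/((-9)²) + 103/(-54)) - 67)/(3*(382 + 0)) = -((-151/81 + 103*(-1/54)) - 67)/(3*382) = -((-151*1/81 - 103/54) - 67)/(3*382) = -((-151/81 - 103/54) - 67)/(3*382) = -(-611/162 - 67)/(3*382) = -(-11465)/(486*382) = -⅓*(-11465/61884) = 11465/185652 ≈ 0.061755)
-913*(-532) + B = -913*(-532) + 11465/185652 = 485716 + 11465/185652 = 90174158297/185652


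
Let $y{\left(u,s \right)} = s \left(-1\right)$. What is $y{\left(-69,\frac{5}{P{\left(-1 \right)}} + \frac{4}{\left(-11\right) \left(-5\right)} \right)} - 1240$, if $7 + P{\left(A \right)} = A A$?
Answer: $- \frac{408949}{330} \approx -1239.2$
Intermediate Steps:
$P{\left(A \right)} = -7 + A^{2}$ ($P{\left(A \right)} = -7 + A A = -7 + A^{2}$)
$y{\left(u,s \right)} = - s$
$y{\left(-69,\frac{5}{P{\left(-1 \right)}} + \frac{4}{\left(-11\right) \left(-5\right)} \right)} - 1240 = - (\frac{5}{-7 + \left(-1\right)^{2}} + \frac{4}{\left(-11\right) \left(-5\right)}) - 1240 = - (\frac{5}{-7 + 1} + \frac{4}{55}) - 1240 = - (\frac{5}{-6} + 4 \cdot \frac{1}{55}) - 1240 = - (5 \left(- \frac{1}{6}\right) + \frac{4}{55}) - 1240 = - (- \frac{5}{6} + \frac{4}{55}) - 1240 = \left(-1\right) \left(- \frac{251}{330}\right) - 1240 = \frac{251}{330} - 1240 = - \frac{408949}{330}$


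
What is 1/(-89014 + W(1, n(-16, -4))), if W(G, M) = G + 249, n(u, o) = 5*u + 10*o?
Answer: -1/88764 ≈ -1.1266e-5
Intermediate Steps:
W(G, M) = 249 + G
1/(-89014 + W(1, n(-16, -4))) = 1/(-89014 + (249 + 1)) = 1/(-89014 + 250) = 1/(-88764) = -1/88764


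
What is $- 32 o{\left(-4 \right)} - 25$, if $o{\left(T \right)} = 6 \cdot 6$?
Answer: $-1177$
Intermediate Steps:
$o{\left(T \right)} = 36$
$- 32 o{\left(-4 \right)} - 25 = \left(-32\right) 36 - 25 = -1152 - 25 = -1177$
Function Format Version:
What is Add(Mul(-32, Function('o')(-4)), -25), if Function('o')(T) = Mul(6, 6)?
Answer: -1177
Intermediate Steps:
Function('o')(T) = 36
Add(Mul(-32, Function('o')(-4)), -25) = Add(Mul(-32, 36), -25) = Add(-1152, -25) = -1177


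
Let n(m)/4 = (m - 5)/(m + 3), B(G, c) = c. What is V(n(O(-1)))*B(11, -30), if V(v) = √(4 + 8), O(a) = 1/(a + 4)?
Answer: -60*√3 ≈ -103.92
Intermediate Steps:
O(a) = 1/(4 + a)
n(m) = 4*(-5 + m)/(3 + m) (n(m) = 4*((m - 5)/(m + 3)) = 4*((-5 + m)/(3 + m)) = 4*(-5 + m)/(3 + m))
V(v) = 2*√3 (V(v) = √12 = 2*√3)
V(n(O(-1)))*B(11, -30) = (2*√3)*(-30) = -60*√3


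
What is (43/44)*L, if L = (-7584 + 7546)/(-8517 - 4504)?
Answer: 817/286462 ≈ 0.0028520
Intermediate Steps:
L = 38/13021 (L = -38/(-13021) = -38*(-1/13021) = 38/13021 ≈ 0.0029184)
(43/44)*L = (43/44)*(38/13021) = 817/286462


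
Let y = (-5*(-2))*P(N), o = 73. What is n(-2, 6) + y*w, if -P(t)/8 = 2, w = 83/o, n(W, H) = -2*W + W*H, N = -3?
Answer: -13864/73 ≈ -189.92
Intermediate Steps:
n(W, H) = -2*W + H*W
w = 83/73 ≈ 1.1370
P(t) = -16 (P(t) = -8*2 = -16)
y = -160 (y = -5*(-2)*(-16) = 10*(-16) = -160)
n(-2, 6) + y*w = -2*(-2 + 6) - 160*83/73 = -2*4 - 13280/73 = -8 - 13280/73 = -13864/73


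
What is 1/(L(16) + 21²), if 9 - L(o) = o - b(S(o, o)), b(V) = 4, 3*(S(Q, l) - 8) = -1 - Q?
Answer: 1/438 ≈ 0.0022831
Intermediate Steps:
S(Q, l) = 23/3 - Q/3 (S(Q, l) = 8 + (-1 - Q)/3 = 8 + (-⅓ - Q/3) = 23/3 - Q/3)
L(o) = 13 - o (L(o) = 9 - (o - 1*4) = 9 - (o - 4) = 9 - (-4 + o) = 9 + (4 - o) = 13 - o)
1/(L(16) + 21²) = 1/((13 - 1*16) + 21²) = 1/((13 - 16) + 441) = 1/(-3 + 441) = 1/438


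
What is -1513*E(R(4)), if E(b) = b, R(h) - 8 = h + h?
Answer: -24208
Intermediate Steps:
R(h) = 8 + 2*h (R(h) = 8 + (h + h) = 8 + 2*h)
-1513*E(R(4)) = -1513*(8 + 2*4) = -1513*(8 + 8) = -1513*16 = -24208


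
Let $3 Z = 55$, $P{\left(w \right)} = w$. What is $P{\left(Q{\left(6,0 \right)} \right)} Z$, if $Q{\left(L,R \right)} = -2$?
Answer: $- \frac{110}{3} \approx -36.667$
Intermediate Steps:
$Z = \frac{55}{3}$ ($Z = \frac{1}{3} \cdot 55 = \frac{55}{3} \approx 18.333$)
$P{\left(Q{\left(6,0 \right)} \right)} Z = \left(-2\right) \frac{55}{3} = - \frac{110}{3}$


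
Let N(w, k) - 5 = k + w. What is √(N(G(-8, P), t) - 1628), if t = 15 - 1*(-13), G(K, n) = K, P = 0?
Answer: I*√1603 ≈ 40.037*I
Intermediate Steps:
t = 28 (t = 15 + 13 = 28)
N(w, k) = 5 + k + w (N(w, k) = 5 + (k + w) = 5 + k + w)
√(N(G(-8, P), t) - 1628) = √((5 + 28 - 8) - 1628) = √(25 - 1628) = √(-1603) = I*√1603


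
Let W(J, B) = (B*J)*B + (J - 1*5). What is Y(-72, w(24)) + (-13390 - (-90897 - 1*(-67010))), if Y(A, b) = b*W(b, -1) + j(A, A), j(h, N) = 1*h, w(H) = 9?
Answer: 10542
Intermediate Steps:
j(h, N) = h
W(J, B) = -5 + J + J*B² (W(J, B) = J*B² + (J - 5) = J*B² + (-5 + J) = -5 + J + J*B²)
Y(A, b) = A + b*(-5 + 2*b) (Y(A, b) = b*(-5 + b + b*(-1)²) + A = b*(-5 + b + b*1) + A = b*(-5 + b + b) + A = b*(-5 + 2*b) + A = A + b*(-5 + 2*b))
Y(-72, w(24)) + (-13390 - (-90897 - 1*(-67010))) = (-72 + 9*(-5 + 2*9)) + (-13390 - (-90897 - 1*(-67010))) = (-72 + 9*(-5 + 18)) + (-13390 - (-90897 + 67010)) = (-72 + 9*13) + (-13390 - 1*(-23887)) = (-72 + 117) + (-13390 + 23887) = 45 + 10497 = 10542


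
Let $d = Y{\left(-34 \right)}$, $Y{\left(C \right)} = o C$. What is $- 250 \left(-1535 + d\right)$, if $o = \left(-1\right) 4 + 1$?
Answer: $358250$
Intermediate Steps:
$o = -3$ ($o = -4 + 1 = -3$)
$Y{\left(C \right)} = - 3 C$
$d = 102$ ($d = \left(-3\right) \left(-34\right) = 102$)
$- 250 \left(-1535 + d\right) = - 250 \left(-1535 + 102\right) = - 250 \left(-1433\right) = \left(-1\right) \left(-358250\right) = 358250$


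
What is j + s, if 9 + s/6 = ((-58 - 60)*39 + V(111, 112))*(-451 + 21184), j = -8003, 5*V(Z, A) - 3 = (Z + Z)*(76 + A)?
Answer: 2329809857/5 ≈ 4.6596e+8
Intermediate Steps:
V(Z, A) = ⅗ + 2*Z*(76 + A)/5 (V(Z, A) = ⅗ + ((Z + Z)*(76 + A))/5 = ⅗ + ((2*Z)*(76 + A))/5 = ⅗ + (2*Z*(76 + A))/5 = ⅗ + 2*Z*(76 + A)/5)
s = 2329849872/5 (s = -54 + 6*(((-58 - 60)*39 + (⅗ + (152/5)*111 + (⅖)*112*111))*(-451 + 21184)) = -54 + 6*((-118*39 + (⅗ + 16872/5 + 24864/5))*20733) = -54 + 6*((-4602 + 41739/5)*20733) = -54 + 6*((18729/5)*20733) = -54 + 6*(388308357/5) = -54 + 2329850142/5 = 2329849872/5 ≈ 4.6597e+8)
j + s = -8003 + 2329849872/5 = 2329809857/5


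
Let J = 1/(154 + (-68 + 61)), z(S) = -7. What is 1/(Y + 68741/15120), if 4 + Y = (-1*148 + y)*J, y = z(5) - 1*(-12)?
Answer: -105840/45133 ≈ -2.3451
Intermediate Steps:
J = 1/147 (J = 1/(154 - 7) = 1/147 ≈ 0.0068027)
y = 5 (y = -7 - 1*(-12) = -7 + 12 = 5)
Y = -731/147 (Y = -4 + (-1*148 + 5)*(1/147) = -4 + (-148 + 5)*(1/147) = -4 - 143*1/147 = -4 - 143/147 = -731/147 ≈ -4.9728)
1/(Y + 68741/15120) = 1/(-731/147 + 68741/15120) = 1/(-45133/105840) = -105840/45133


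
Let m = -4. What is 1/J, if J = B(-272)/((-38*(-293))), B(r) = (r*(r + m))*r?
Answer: -5567/10209792 ≈ -0.00054526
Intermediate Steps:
B(r) = r²*(-4 + r) (B(r) = (r*(r - 4))*r = (r*(-4 + r))*r = r²*(-4 + r))
J = -10209792/5567 (J = ((-272)²*(-4 - 272))/((-38*(-293))) = (73984*(-276))/11134 = -20419584*1/11134 = -10209792/5567 ≈ -1834.0)
1/J = 1/(-10209792/5567) = -5567/10209792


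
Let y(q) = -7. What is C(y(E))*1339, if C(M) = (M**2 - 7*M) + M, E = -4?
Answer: 121849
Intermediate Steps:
C(M) = M**2 - 6*M
C(y(E))*1339 = -7*(-6 - 7)*1339 = -7*(-13)*1339 = 91*1339 = 121849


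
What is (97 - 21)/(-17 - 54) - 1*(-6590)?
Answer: 467814/71 ≈ 6588.9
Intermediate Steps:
(97 - 21)/(-17 - 54) - 1*(-6590) = 76/(-71) + 6590 = 76*(-1/71) + 6590 = -76/71 + 6590 = 467814/71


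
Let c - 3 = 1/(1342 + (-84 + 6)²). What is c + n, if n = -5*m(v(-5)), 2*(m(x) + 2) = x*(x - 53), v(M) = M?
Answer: -5287311/7426 ≈ -712.00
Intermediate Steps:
m(x) = -2 + x*(-53 + x)/2 (m(x) = -2 + (x*(x - 53))/2 = -2 + (x*(-53 + x))/2 = -2 + x*(-53 + x)/2)
n = -715 (n = -5*(-2 + (½)*(-5)² - 53/2*(-5)) = -5*(-2 + (½)*25 + 265/2) = -5*(-2 + 25/2 + 265/2) = -5*143 = -715)
c = 22279/7426 (c = 3 + 1/(1342 + (-84 + 6)²) = 3 + 1/(1342 + (-78)²) = 3 + 1/(1342 + 6084) = 3 + 1/7426 = 22279/7426 ≈ 3.0001)
c + n = 22279/7426 - 715 = -5287311/7426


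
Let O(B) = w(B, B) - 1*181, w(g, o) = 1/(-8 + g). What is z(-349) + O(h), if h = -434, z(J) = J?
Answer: -234261/442 ≈ -530.00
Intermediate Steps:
O(B) = -181 + 1/(-8 + B) (O(B) = 1/(-8 + B) - 1*181 = 1/(-8 + B) - 181 = -181 + 1/(-8 + B))
z(-349) + O(h) = -349 + (1449 - 181*(-434))/(-8 - 434) = -349 + (1449 + 78554)/(-442) = -349 - 1/442*80003 = -349 - 80003/442 = -234261/442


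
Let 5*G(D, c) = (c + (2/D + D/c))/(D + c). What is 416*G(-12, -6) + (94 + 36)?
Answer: 4030/27 ≈ 149.26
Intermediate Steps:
G(D, c) = (c + 2/D + D/c)/(5*(D + c)) (G(D, c) = ((c + (2/D + D/c))/(D + c))/5 = ((c + 2/D + D/c)/(D + c))/5 = (c + 2/D + D/c)/(5*(D + c)))
416*G(-12, -6) + (94 + 36) = 416*((1/5)*((-12)**2 + 2*(-6) - 12*(-6)**2)/(-12*(-6)*(-12 - 6))) + (94 + 36) = 416*((1/5)*(-1/12)*(-1/6)*(144 - 12 - 12*36)/(-18)) + 130 = 416*((1/5)*(-1/12)*(-1/6)*(-1/18)*(144 - 12 - 432)) + 130 = 416*((1/5)*(-1/12)*(-1/6)*(-1/18)*(-300)) + 130 = 416*(5/108) + 130 = 520/27 + 130 = 4030/27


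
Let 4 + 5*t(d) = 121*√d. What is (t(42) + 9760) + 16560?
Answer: 131596/5 + 121*√42/5 ≈ 26476.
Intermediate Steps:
t(d) = -⅘ + 121*√d/5 (t(d) = -⅘ + (121*√d)/5 = -⅘ + 121*√d/5)
(t(42) + 9760) + 16560 = ((-⅘ + 121*√42/5) + 9760) + 16560 = (48796/5 + 121*√42/5) + 16560 = 131596/5 + 121*√42/5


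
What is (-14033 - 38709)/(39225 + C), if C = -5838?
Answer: -52742/33387 ≈ -1.5797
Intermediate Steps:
(-14033 - 38709)/(39225 + C) = (-14033 - 38709)/(39225 - 5838) = -52742/33387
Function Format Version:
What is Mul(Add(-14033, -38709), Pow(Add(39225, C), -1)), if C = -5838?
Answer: Rational(-52742, 33387) ≈ -1.5797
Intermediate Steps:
Mul(Add(-14033, -38709), Pow(Add(39225, C), -1)) = Mul(Add(-14033, -38709), Pow(Add(39225, -5838), -1)) = Mul(-52742, Pow(33387, -1)) = Mul(-52742, Rational(1, 33387)) = Rational(-52742, 33387)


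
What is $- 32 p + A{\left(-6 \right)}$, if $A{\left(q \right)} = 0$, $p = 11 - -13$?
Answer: $-768$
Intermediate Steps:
$p = 24$ ($p = 11 + 13 = 24$)
$- 32 p + A{\left(-6 \right)} = \left(-32\right) 24 + 0 = -768 + 0 = -768$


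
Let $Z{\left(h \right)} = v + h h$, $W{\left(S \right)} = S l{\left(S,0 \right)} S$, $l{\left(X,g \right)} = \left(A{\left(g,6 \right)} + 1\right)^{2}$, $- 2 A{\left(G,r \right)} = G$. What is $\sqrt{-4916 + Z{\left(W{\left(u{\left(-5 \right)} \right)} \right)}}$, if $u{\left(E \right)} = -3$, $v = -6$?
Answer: $i \sqrt{4841} \approx 69.577 i$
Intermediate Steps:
$A{\left(G,r \right)} = - \frac{G}{2}$
$l{\left(X,g \right)} = \left(1 - \frac{g}{2}\right)^{2}$ ($l{\left(X,g \right)} = \left(- \frac{g}{2} + 1\right)^{2} = \left(1 - \frac{g}{2}\right)^{2}$)
$W{\left(S \right)} = S^{2}$ ($W{\left(S \right)} = S \frac{\left(-2 + 0\right)^{2}}{4} S = S \frac{\left(-2\right)^{2}}{4} S = S \frac{1}{4} \cdot 4 S = S 1 S = S S = S^{2}$)
$Z{\left(h \right)} = -6 + h^{2}$ ($Z{\left(h \right)} = -6 + h h = -6 + h^{2}$)
$\sqrt{-4916 + Z{\left(W{\left(u{\left(-5 \right)} \right)} \right)}} = \sqrt{-4916 - \left(6 - \left(\left(-3\right)^{2}\right)^{2}\right)} = \sqrt{-4916 - \left(6 - 9^{2}\right)} = \sqrt{-4916 + \left(-6 + 81\right)} = \sqrt{-4916 + 75} = \sqrt{-4841} = i \sqrt{4841}$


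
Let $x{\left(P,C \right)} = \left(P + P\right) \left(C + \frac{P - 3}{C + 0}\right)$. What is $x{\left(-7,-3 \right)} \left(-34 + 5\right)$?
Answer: $\frac{406}{3} \approx 135.33$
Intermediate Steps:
$x{\left(P,C \right)} = 2 P \left(C + \frac{-3 + P}{C}\right)$
$x{\left(-7,-3 \right)} \left(-34 + 5\right) = 2 \left(-7\right) \frac{1}{-3} \left(-3 - 7 + \left(-3\right)^{2}\right) \left(-34 + 5\right) = 2 \left(-7\right) \left(- \frac{1}{3}\right) \left(-3 - 7 + 9\right) \left(-29\right) = 2 \left(-7\right) \left(- \frac{1}{3}\right) \left(-1\right) \left(-29\right) = \left(- \frac{14}{3}\right) \left(-29\right) = \frac{406}{3}$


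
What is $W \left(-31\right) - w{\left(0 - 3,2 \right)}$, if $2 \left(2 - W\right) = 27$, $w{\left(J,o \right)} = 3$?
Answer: $\frac{707}{2} \approx 353.5$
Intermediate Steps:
$W = - \frac{23}{2}$ ($W = 2 - \frac{27}{2} = - \frac{23}{2} \approx -11.5$)
$W \left(-31\right) - w{\left(0 - 3,2 \right)} = \left(- \frac{23}{2}\right) \left(-31\right) - 3 = \frac{713}{2} - 3 = \frac{707}{2}$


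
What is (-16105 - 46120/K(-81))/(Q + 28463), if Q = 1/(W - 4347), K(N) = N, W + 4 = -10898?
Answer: -6396370955/11718871722 ≈ -0.54582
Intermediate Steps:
W = -10902 (W = -4 - 10898 = -10902)
Q = -1/15249 (Q = 1/(-10902 - 4347) = 1/(-15249) = -1/15249 ≈ -6.5578e-5)
(-16105 - 46120/K(-81))/(Q + 28463) = (-16105 - 46120/(-81))/(-1/15249 + 28463) = (-16105 - 46120*(-1/81))/(434032286/15249) = (-16105 + 46120/81)*(15249/434032286) = -1258385/81*15249/434032286 = -6396370955/11718871722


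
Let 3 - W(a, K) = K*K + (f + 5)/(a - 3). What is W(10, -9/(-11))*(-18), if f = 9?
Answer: -720/121 ≈ -5.9504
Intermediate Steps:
W(a, K) = 3 - K² - 14/(-3 + a) (W(a, K) = 3 - (K*K + (9 + 5)/(a - 3)) = 3 - (K² + 14/(-3 + a)) = 3 + (-K² - 14/(-3 + a)) = 3 - K² - 14/(-3 + a))
W(10, -9/(-11))*(-18) = ((-23 + 3*10 + 3*(-9/(-11))² - 1*10*(-9/(-11))²)/(-3 + 10))*(-18) = ((-23 + 30 + 3*(-9*(-1/11))² - 1*10*(-9*(-1/11))²)/7)*(-18) = ((-23 + 30 + 3*(9/11)² - 1*10*(9/11)²)/7)*(-18) = ((-23 + 30 + 3*(81/121) - 1*10*81/121)/7)*(-18) = ((-23 + 30 + 243/121 - 810/121)/7)*(-18) = ((⅐)*(280/121))*(-18) = (40/121)*(-18) = -720/121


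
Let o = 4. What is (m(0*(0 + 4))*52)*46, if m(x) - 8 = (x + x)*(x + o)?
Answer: 19136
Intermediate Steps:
m(x) = 8 + 2*x*(4 + x) (m(x) = 8 + (x + x)*(x + 4) = 8 + (2*x)*(4 + x) = 8 + 2*x*(4 + x))
(m(0*(0 + 4))*52)*46 = ((8 + 2*(0*(0 + 4))² + 8*(0*(0 + 4)))*52)*46 = ((8 + 2*(0*4)² + 8*(0*4))*52)*46 = ((8 + 2*0² + 8*0)*52)*46 = ((8 + 2*0 + 0)*52)*46 = ((8 + 0 + 0)*52)*46 = (8*52)*46 = 416*46 = 19136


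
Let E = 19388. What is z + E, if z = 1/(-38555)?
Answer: 747504339/38555 ≈ 19388.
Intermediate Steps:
z = -1/38555 ≈ -2.5937e-5
z + E = -1/38555 + 19388 = 747504339/38555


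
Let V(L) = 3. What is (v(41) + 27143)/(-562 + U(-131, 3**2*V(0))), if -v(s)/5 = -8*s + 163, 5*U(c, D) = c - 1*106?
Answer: -139840/3047 ≈ -45.894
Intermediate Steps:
U(c, D) = -106/5 + c/5 (U(c, D) = (c - 1*106)/5 = (c - 106)/5 = (-106 + c)/5 = -106/5 + c/5)
v(s) = -815 + 40*s (v(s) = -5*(-8*s + 163) = -5*(163 - 8*s) = -815 + 40*s)
(v(41) + 27143)/(-562 + U(-131, 3**2*V(0))) = ((-815 + 40*41) + 27143)/(-562 + (-106/5 + (1/5)*(-131))) = ((-815 + 1640) + 27143)/(-562 + (-106/5 - 131/5)) = (825 + 27143)/(-562 - 237/5) = 27968/(-3047/5) = 27968*(-5/3047) = -139840/3047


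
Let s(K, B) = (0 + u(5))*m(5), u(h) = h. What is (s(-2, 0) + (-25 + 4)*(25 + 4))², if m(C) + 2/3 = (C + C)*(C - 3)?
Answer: 2362369/9 ≈ 2.6249e+5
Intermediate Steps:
m(C) = -⅔ + 2*C*(-3 + C) (m(C) = -⅔ + (C + C)*(C - 3) = -⅔ + (2*C)*(-3 + C) = -⅔ + 2*C*(-3 + C))
s(K, B) = 290/3 (s(K, B) = (0 + 5)*(-⅔ - 6*5 + 2*5²) = 5*(-⅔ - 30 + 2*25) = 5*(-⅔ - 30 + 50) = 5*(58/3) = 290/3)
(s(-2, 0) + (-25 + 4)*(25 + 4))² = (290/3 + (-25 + 4)*(25 + 4))² = (290/3 - 21*29)² = (290/3 - 609)² = (-1537/3)² = 2362369/9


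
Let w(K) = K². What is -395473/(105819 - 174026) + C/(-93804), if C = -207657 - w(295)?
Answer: 28598162233/3199044714 ≈ 8.9396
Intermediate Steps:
C = -294682 (C = -207657 - 1*295² = -207657 - 1*87025 = -207657 - 87025 = -294682)
-395473/(105819 - 174026) + C/(-93804) = -395473/(105819 - 174026) - 294682/(-93804) = -395473/(-68207) - 294682*(-1/93804) = -395473*(-1/68207) + 147341/46902 = 395473/68207 + 147341/46902 = 28598162233/3199044714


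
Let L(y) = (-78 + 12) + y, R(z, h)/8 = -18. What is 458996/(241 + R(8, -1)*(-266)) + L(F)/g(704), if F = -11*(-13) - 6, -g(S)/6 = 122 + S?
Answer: 2272047481/191029020 ≈ 11.894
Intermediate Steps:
g(S) = -732 - 6*S (g(S) = -6*(122 + S) = -732 - 6*S)
R(z, h) = -144 (R(z, h) = 8*(-18) = -144)
F = 137 (F = 143 - 6 = 137)
L(y) = -66 + y
458996/(241 + R(8, -1)*(-266)) + L(F)/g(704) = 458996/(241 - 144*(-266)) + (-66 + 137)/(-732 - 6*704) = 458996/(241 + 38304) + 71/(-732 - 4224) = 458996/38545 + 71/(-4956) = 458996*(1/38545) + 71*(-1/4956) = 458996/38545 - 71/4956 = 2272047481/191029020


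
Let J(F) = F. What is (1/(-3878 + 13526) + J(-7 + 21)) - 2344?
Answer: -22479839/9648 ≈ -2330.0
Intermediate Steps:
(1/(-3878 + 13526) + J(-7 + 21)) - 2344 = (1/(-3878 + 13526) + (-7 + 21)) - 2344 = (1/9648 + 14) - 2344 = 135073/9648 - 2344 = -22479839/9648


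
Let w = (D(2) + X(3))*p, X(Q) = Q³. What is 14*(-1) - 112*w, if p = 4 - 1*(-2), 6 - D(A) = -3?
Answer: -24206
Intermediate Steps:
D(A) = 9 (D(A) = 6 - 1*(-3) = 6 + 3 = 9)
p = 6 (p = 4 + 2 = 6)
w = 216 (w = (9 + 3³)*6 = (9 + 27)*6 = 36*6 = 216)
14*(-1) - 112*w = 14*(-1) - 112*216 = -14 - 24192 = -24206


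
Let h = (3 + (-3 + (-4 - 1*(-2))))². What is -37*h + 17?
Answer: -131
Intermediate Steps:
h = 4 (h = (3 + (-3 + (-4 + 2)))² = (3 + (-3 - 2))² = (3 - 5)² = (-2)² = 4)
-37*h + 17 = -37*4 + 17 = -148 + 17 = -131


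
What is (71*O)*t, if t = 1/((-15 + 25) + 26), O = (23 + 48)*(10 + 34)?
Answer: 55451/9 ≈ 6161.2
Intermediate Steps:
O = 3124 (O = 71*44 = 3124)
t = 1/36 (t = 1/(10 + 26) = 1/36 ≈ 0.027778)
(71*O)*t = (71*3124)*(1/36) = 221804*(1/36) = 55451/9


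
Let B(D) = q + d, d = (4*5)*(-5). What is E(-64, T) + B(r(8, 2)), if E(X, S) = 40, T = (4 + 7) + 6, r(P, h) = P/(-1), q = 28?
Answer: -32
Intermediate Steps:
r(P, h) = -P (r(P, h) = P*(-1) = -P)
T = 17 (T = 11 + 6 = 17)
d = -100 (d = 20*(-5) = -100)
B(D) = -72 (B(D) = 28 - 100 = -72)
E(-64, T) + B(r(8, 2)) = 40 - 72 = -32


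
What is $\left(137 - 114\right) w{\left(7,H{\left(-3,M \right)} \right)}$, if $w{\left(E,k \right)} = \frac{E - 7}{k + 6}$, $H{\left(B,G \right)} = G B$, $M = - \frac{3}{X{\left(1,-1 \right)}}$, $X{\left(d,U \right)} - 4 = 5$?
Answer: $0$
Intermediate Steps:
$X{\left(d,U \right)} = 9$ ($X{\left(d,U \right)} = 4 + 5 = 9$)
$M = - \frac{1}{3}$ ($M = - \frac{3}{9} = \left(-3\right) \frac{1}{9} = - \frac{1}{3} \approx -0.33333$)
$H{\left(B,G \right)} = B G$
$w{\left(E,k \right)} = \frac{-7 + E}{6 + k}$
$\left(137 - 114\right) w{\left(7,H{\left(-3,M \right)} \right)} = \left(137 - 114\right) \frac{-7 + 7}{6 - -1} = 23 \frac{1}{6 + 1} \cdot 0 = 23 \cdot \frac{1}{7} \cdot 0 = 23 \cdot 0 = 0$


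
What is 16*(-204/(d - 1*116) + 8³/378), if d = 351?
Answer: 345664/44415 ≈ 7.7826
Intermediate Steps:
16*(-204/(d - 1*116) + 8³/378) = 16*(-204/(351 - 1*116) + 8³/378) = 16*(-204/(351 - 116) + 512*(1/378)) = 16*(-204/235 + 256/189) = 16*(21604/44415) = 345664/44415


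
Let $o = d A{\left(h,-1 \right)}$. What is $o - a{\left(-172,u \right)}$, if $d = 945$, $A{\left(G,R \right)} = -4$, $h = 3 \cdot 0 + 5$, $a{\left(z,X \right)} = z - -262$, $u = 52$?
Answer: $-3870$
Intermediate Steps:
$a{\left(z,X \right)} = 262 + z$ ($a{\left(z,X \right)} = z + 262 = 262 + z$)
$h = 5$ ($h = 0 + 5 = 5$)
$o = -3780$ ($o = 945 \left(-4\right) = -3780$)
$o - a{\left(-172,u \right)} = -3780 - \left(262 - 172\right) = -3780 - 90 = -3870$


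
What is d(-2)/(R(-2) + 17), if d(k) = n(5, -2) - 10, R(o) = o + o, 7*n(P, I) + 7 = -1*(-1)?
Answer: -76/91 ≈ -0.83517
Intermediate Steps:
n(P, I) = -6/7 (n(P, I) = -1 + (-1*(-1))/7 = -1 + (⅐)*1 = -1 + ⅐ = -6/7)
R(o) = 2*o
d(k) = -76/7 (d(k) = -6/7 - 10 = -76/7)
d(-2)/(R(-2) + 17) = -76/(7*(2*(-2) + 17)) = -76/(7*(-4 + 17)) = -76/7/13 = -76/7*1/13 = -76/91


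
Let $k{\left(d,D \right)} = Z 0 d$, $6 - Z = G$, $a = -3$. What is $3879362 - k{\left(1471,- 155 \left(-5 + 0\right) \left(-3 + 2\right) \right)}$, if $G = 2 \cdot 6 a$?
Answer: $3879362$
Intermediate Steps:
$G = -36$ ($G = 2 \cdot 6 \left(-3\right) = 12 \left(-3\right) = -36$)
$Z = 42$ ($Z = 6 - -36 = 6 + 36 = 42$)
$k{\left(d,D \right)} = 0$ ($k{\left(d,D \right)} = 42 \cdot 0 d = 0 d = 0$)
$3879362 - k{\left(1471,- 155 \left(-5 + 0\right) \left(-3 + 2\right) \right)} = 3879362 - 0 = 3879362 + 0 = 3879362$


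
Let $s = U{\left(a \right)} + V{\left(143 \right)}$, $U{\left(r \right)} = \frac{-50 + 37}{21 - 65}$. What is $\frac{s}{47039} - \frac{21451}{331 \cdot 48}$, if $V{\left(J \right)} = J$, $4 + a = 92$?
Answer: $- \frac{11074326019}{8220911952} \approx -1.3471$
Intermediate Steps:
$a = 88$ ($a = -4 + 92 = 88$)
$U{\left(r \right)} = \frac{13}{44}$ ($U{\left(r \right)} = - \frac{13}{-44} = \left(-13\right) \left(- \frac{1}{44}\right) = \frac{13}{44}$)
$s = \frac{6305}{44}$ ($s = \frac{13}{44} + 143 = \frac{6305}{44} \approx 143.3$)
$\frac{s}{47039} - \frac{21451}{331 \cdot 48} = \frac{6305}{44 \cdot 47039} - \frac{21451}{331 \cdot 48} = \frac{6305}{44} \cdot \frac{1}{47039} - \frac{21451}{15888} = \frac{6305}{2069716} - \frac{21451}{15888} = - \frac{11074326019}{8220911952}$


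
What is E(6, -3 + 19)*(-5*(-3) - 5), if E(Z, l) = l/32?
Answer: 5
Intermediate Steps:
E(Z, l) = l/32 (E(Z, l) = l*(1/32) = l/32)
E(6, -3 + 19)*(-5*(-3) - 5) = ((-3 + 19)/32)*(-5*(-3) - 5) = ((1/32)*16)*(15 - 5) = (1/2)*10 = 5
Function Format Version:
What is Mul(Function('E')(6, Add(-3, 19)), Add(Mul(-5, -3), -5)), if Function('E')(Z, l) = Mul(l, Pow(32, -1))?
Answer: 5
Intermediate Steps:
Function('E')(Z, l) = Mul(Rational(1, 32), l) (Function('E')(Z, l) = Mul(l, Rational(1, 32)) = Mul(Rational(1, 32), l))
Mul(Function('E')(6, Add(-3, 19)), Add(Mul(-5, -3), -5)) = Mul(Mul(Rational(1, 32), Add(-3, 19)), Add(Mul(-5, -3), -5)) = Mul(Mul(Rational(1, 32), 16), Add(15, -5)) = Mul(Rational(1, 2), 10) = 5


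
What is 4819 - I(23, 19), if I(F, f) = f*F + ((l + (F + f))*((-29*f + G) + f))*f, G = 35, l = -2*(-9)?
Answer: 570962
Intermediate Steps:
l = 18
I(F, f) = F*f + f*(35 - 28*f)*(18 + F + f) (I(F, f) = f*F + ((18 + (F + f))*((-29*f + 35) + f))*f = F*f + ((18 + F + f)*((35 - 29*f) + f))*f = F*f + ((18 + F + f)*(35 - 28*f))*f = F*f + ((35 - 28*f)*(18 + F + f))*f = F*f + f*(35 - 28*f)*(18 + F + f))
4819 - I(23, 19) = 4819 - 19*(630 - 469*19 - 28*19² + 36*23 - 28*23*19) = 4819 - 19*(630 - 8911 - 28*361 + 828 - 12236) = 4819 - 19*(630 - 8911 - 10108 + 828 - 12236) = 4819 - 19*(-29797) = 4819 - 1*(-566143) = 4819 + 566143 = 570962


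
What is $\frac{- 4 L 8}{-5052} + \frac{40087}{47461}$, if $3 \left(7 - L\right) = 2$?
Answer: $\frac{159103715}{179829729} \approx 0.88475$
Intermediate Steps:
$L = \frac{19}{3}$ ($L = 7 - \frac{2}{3} = \frac{19}{3} \approx 6.3333$)
$\frac{- 4 L 8}{-5052} + \frac{40087}{47461} = \frac{\left(-4\right) \frac{19}{3} \cdot 8}{-5052} + \frac{40087}{47461} = \left(- \frac{76}{3}\right) 8 \left(- \frac{1}{5052}\right) + 40087 \cdot \frac{1}{47461} = \left(- \frac{608}{3}\right) \left(- \frac{1}{5052}\right) + \frac{40087}{47461} = \frac{152}{3789} + \frac{40087}{47461} = \frac{159103715}{179829729}$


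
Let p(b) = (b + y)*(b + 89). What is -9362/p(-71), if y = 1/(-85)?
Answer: 397885/54324 ≈ 7.3243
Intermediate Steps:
y = -1/85 ≈ -0.011765
p(b) = (89 + b)*(-1/85 + b) (p(b) = (b - 1/85)*(b + 89) = (-1/85 + b)*(89 + b) = (89 + b)*(-1/85 + b))
-9362/p(-71) = -9362/(-89/85 + (-71)**2 + (7564/85)*(-71)) = -9362/(-89/85 + 5041 - 537044/85) = -9362/(-108648/85) = -9362*(-85/108648) = 397885/54324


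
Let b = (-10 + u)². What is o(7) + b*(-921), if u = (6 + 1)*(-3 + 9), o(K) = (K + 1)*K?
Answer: -943048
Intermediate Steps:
o(K) = K*(1 + K) (o(K) = (1 + K)*K = K*(1 + K))
u = 42 (u = 7*6 = 42)
b = 1024 (b = (-10 + 42)² = 32² = 1024)
o(7) + b*(-921) = 7*(1 + 7) + 1024*(-921) = 7*8 - 943104 = 56 - 943104 = -943048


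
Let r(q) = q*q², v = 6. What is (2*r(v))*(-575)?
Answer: -248400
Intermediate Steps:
r(q) = q³
(2*r(v))*(-575) = (2*6³)*(-575) = (2*216)*(-575) = 432*(-575) = -248400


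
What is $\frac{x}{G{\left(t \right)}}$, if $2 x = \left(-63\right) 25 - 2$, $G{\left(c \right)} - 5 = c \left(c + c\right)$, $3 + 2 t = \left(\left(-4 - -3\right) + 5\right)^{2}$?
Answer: $- \frac{1577}{179} \approx -8.8101$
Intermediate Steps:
$t = \frac{13}{2}$ ($t = - \frac{3}{2} + \frac{\left(\left(-4 - -3\right) + 5\right)^{2}}{2} = - \frac{3}{2} + \frac{\left(\left(-4 + 3\right) + 5\right)^{2}}{2} = - \frac{3}{2} + \frac{\left(-1 + 5\right)^{2}}{2} = - \frac{3}{2} + \frac{4^{2}}{2} = - \frac{3}{2} + \frac{1}{2} \cdot 16 = - \frac{3}{2} + 8 = \frac{13}{2} \approx 6.5$)
$G{\left(c \right)} = 5 + 2 c^{2}$ ($G{\left(c \right)} = 5 + c \left(c + c\right) = 5 + c 2 c = 5 + 2 c^{2}$)
$x = - \frac{1577}{2}$ ($x = \frac{\left(-63\right) 25 - 2}{2} = \frac{-1575 - 2}{2} = \frac{1}{2} \left(-1577\right) = - \frac{1577}{2} \approx -788.5$)
$\frac{x}{G{\left(t \right)}} = - \frac{1577}{2 \left(5 + 2 \left(\frac{13}{2}\right)^{2}\right)} = - \frac{1577}{2 \left(5 + 2 \cdot \frac{169}{4}\right)} = - \frac{1577}{2 \left(5 + \frac{169}{2}\right)} = - \frac{1577}{2 \cdot \frac{179}{2}} = \left(- \frac{1577}{2}\right) \frac{2}{179} = - \frac{1577}{179}$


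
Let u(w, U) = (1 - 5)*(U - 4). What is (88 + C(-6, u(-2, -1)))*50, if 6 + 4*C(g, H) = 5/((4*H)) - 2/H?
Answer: 138385/32 ≈ 4324.5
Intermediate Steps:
u(w, U) = 16 - 4*U (u(w, U) = -4*(-4 + U) = 16 - 4*U)
C(g, H) = -3/2 - 3/(16*H) (C(g, H) = -3/2 + (5/((4*H)) - 2/H)/4 = -3/2 + (5*(1/(4*H)) - 2/H)/4 = -3/2 + (5/(4*H) - 2/H)/4 = -3/2 + (-3/(4*H))/4 = -3/2 - 3/(16*H))
(88 + C(-6, u(-2, -1)))*50 = (88 + 3*(-1 - 8*(16 - 4*(-1)))/(16*(16 - 4*(-1))))*50 = (88 + 3*(-1 - 8*(16 + 4))/(16*(16 + 4)))*50 = (88 + (3/16)*(-1 - 8*20)/20)*50 = (88 + (3/16)*(1/20)*(-1 - 160))*50 = (88 + (3/16)*(1/20)*(-161))*50 = (88 - 483/320)*50 = (27677/320)*50 = 138385/32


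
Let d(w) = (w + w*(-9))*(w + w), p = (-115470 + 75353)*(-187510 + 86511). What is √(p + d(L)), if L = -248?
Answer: 3*√450088091 ≈ 63646.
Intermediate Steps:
p = 4051776883 (p = -40117*(-100999) = 4051776883)
d(w) = -16*w² (d(w) = (w - 9*w)*(2*w) = (-8*w)*(2*w) = -16*w²)
√(p + d(L)) = √(4051776883 - 16*(-248)²) = √(4051776883 - 16*61504) = √(4051776883 - 984064) = √4050792819 = 3*√450088091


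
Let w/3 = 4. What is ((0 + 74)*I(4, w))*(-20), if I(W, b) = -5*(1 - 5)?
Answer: -29600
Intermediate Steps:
w = 12 (w = 3*4 = 12)
I(W, b) = 20 (I(W, b) = -5*(-4) = 20)
((0 + 74)*I(4, w))*(-20) = ((0 + 74)*20)*(-20) = (74*20)*(-20) = 1480*(-20) = -29600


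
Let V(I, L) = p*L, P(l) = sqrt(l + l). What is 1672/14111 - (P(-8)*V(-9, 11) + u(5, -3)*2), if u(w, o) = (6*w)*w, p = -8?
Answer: -4231628/14111 + 352*I ≈ -299.88 + 352.0*I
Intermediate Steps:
P(l) = sqrt(2)*sqrt(l) (P(l) = sqrt(2*l) = sqrt(2)*sqrt(l))
u(w, o) = 6*w**2
V(I, L) = -8*L
1672/14111 - (P(-8)*V(-9, 11) + u(5, -3)*2) = 1672/14111 - ((sqrt(2)*sqrt(-8))*(-8*11) + (6*5**2)*2) = 1672*(1/14111) - ((sqrt(2)*(2*I*sqrt(2)))*(-88) + (6*25)*2) = 1672/14111 - ((4*I)*(-88) + 150*2) = 1672/14111 - (-352*I + 300) = 1672/14111 - (300 - 352*I) = 1672/14111 + (-300 + 352*I) = -4231628/14111 + 352*I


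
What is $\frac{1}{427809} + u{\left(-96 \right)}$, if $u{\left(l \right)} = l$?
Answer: $- \frac{41069663}{427809} \approx -96.0$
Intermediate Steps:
$\frac{1}{427809} + u{\left(-96 \right)} = \frac{1}{427809} - 96 = - \frac{41069663}{427809}$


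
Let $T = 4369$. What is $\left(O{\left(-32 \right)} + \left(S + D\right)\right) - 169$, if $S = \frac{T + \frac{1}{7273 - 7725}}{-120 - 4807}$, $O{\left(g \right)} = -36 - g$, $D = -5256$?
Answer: $- \frac{12092379503}{2227004} \approx -5429.9$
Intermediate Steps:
$S = - \frac{1974787}{2227004}$ ($S = \frac{4369 + \frac{1}{7273 - 7725}}{-120 - 4807} = \frac{4369 + \frac{1}{-452}}{-4927} = \left(4369 - \frac{1}{452}\right) \left(- \frac{1}{4927}\right) = \frac{1974787}{452} \left(- \frac{1}{4927}\right) = - \frac{1974787}{2227004} \approx -0.88675$)
$\left(O{\left(-32 \right)} + \left(S + D\right)\right) - 169 = \left(\left(-36 - -32\right) - \frac{11707107811}{2227004}\right) - 169 = \left(\left(-36 + 32\right) - \frac{11707107811}{2227004}\right) - 169 = \left(-4 - \frac{11707107811}{2227004}\right) - 169 = - \frac{11716015827}{2227004} - 169 = - \frac{12092379503}{2227004}$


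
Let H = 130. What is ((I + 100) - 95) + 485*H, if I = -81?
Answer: 62974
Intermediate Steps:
((I + 100) - 95) + 485*H = ((-81 + 100) - 95) + 485*130 = (19 - 95) + 63050 = -76 + 63050 = 62974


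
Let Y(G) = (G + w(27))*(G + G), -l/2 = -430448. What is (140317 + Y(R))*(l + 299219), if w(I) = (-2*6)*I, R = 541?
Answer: 435171897765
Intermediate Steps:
l = 860896 (l = -2*(-430448) = 860896)
w(I) = -12*I
Y(G) = 2*G*(-324 + G) (Y(G) = (G - 12*27)*(G + G) = (G - 324)*(2*G) = (-324 + G)*(2*G) = 2*G*(-324 + G))
(140317 + Y(R))*(l + 299219) = (140317 + 2*541*(-324 + 541))*(860896 + 299219) = (140317 + 2*541*217)*1160115 = (140317 + 234794)*1160115 = 375111*1160115 = 435171897765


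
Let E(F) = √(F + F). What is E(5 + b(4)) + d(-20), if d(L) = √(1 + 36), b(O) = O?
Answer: √37 + 3*√2 ≈ 10.325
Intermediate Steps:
d(L) = √37
E(F) = √2*√F (E(F) = √(2*F) = √2*√F)
E(5 + b(4)) + d(-20) = √2*√(5 + 4) + √37 = √2*√9 + √37 = √2*3 + √37 = 3*√2 + √37 = √37 + 3*√2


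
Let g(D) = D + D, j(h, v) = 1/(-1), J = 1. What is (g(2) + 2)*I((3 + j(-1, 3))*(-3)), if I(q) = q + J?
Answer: -30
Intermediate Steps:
j(h, v) = -1
g(D) = 2*D
I(q) = 1 + q (I(q) = q + 1 = 1 + q)
(g(2) + 2)*I((3 + j(-1, 3))*(-3)) = (2*2 + 2)*(1 + (3 - 1)*(-3)) = (4 + 2)*(1 + 2*(-3)) = 6*(1 - 6) = 6*(-5) = -30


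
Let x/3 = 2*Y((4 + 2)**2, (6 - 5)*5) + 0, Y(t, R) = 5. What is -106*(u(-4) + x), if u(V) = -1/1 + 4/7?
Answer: -21942/7 ≈ -3134.6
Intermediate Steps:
x = 30 (x = 3*(2*5 + 0) = 3*(10 + 0) = 3*10 = 30)
u(V) = -3/7 (u(V) = -1*1 + 4*(1/7) = -1 + 4/7 = -3/7)
-106*(u(-4) + x) = -106*(-3/7 + 30) = -106*207/7 = -21942/7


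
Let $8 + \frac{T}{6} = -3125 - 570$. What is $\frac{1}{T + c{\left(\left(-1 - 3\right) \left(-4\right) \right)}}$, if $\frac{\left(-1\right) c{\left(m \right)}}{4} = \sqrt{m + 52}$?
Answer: $- \frac{11109}{246819218} + \frac{2 \sqrt{17}}{123409609} \approx -4.4942 \cdot 10^{-5}$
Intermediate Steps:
$c{\left(m \right)} = - 4 \sqrt{52 + m}$ ($c{\left(m \right)} = - 4 \sqrt{m + 52} = - 4 \sqrt{52 + m}$)
$T = -22218$ ($T = -48 + 6 \left(-3125 - 570\right) = -48 + 6 \left(-3695\right) = -48 - 22170 = -22218$)
$\frac{1}{T + c{\left(\left(-1 - 3\right) \left(-4\right) \right)}} = \frac{1}{-22218 - 4 \sqrt{52 + \left(-1 - 3\right) \left(-4\right)}} = \frac{1}{-22218 - 4 \sqrt{52 - -16}} = \frac{1}{-22218 - 4 \sqrt{52 + 16}} = \frac{1}{-22218 - 4 \sqrt{68}} = \frac{1}{-22218 - 4 \cdot 2 \sqrt{17}} = \frac{1}{-22218 - 8 \sqrt{17}}$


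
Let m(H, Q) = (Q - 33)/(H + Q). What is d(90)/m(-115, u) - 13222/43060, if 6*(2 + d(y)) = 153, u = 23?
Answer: 929635/4306 ≈ 215.89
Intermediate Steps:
d(y) = 47/2 (d(y) = -2 + (⅙)*153 = -2 + 51/2 = 47/2)
m(H, Q) = (-33 + Q)/(H + Q)
d(90)/m(-115, u) - 13222/43060 = 47/(2*(((-33 + 23)/(-115 + 23)))) - 13222/43060 = 47/(2*((-10/(-92)))) - 13222*1/43060 = 47/(2*((-1/92*(-10)))) - 6611/21530 = 47/(2*(5/46)) - 6611/21530 = (47/2)*(46/5) - 6611/21530 = 1081/5 - 6611/21530 = 929635/4306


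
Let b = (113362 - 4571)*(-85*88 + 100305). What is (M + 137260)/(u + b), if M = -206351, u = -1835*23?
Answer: -69091/10098482370 ≈ -6.8417e-6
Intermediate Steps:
u = -42205
b = 10098524575 (b = 108791*(-7480 + 100305) = 108791*92825 = 10098524575)
(M + 137260)/(u + b) = (-206351 + 137260)/(-42205 + 10098524575) = -69091/10098482370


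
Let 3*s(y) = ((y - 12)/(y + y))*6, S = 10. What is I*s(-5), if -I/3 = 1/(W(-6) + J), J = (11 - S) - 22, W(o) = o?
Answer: 17/45 ≈ 0.37778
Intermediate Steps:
J = -21 (J = (11 - 1*10) - 22 = (11 - 10) - 22 = 1 - 22 = -21)
I = ⅑ (I = -3/(-6 - 21) = -3/(-27) = -3*(-1/27) = ⅑ ≈ 0.11111)
s(y) = (-12 + y)/y (s(y) = (((y - 12)/(y + y))*6)/3 = (((-12 + y)/((2*y)))*6)/3 = (((-12 + y)*(1/(2*y)))*6)/3 = (((-12 + y)/(2*y))*6)/3 = (3*(-12 + y)/y)/3 = (-12 + y)/y)
I*s(-5) = ((-12 - 5)/(-5))/9 = (-⅕*(-17))/9 = (⅑)*(17/5) = 17/45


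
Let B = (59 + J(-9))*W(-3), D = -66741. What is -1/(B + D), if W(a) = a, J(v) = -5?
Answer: 1/66903 ≈ 1.4947e-5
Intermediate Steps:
B = -162 (B = (59 - 5)*(-3) = 54*(-3) = -162)
-1/(B + D) = -1/(-162 - 66741) = -1/(-66903) = -1*(-1/66903) = 1/66903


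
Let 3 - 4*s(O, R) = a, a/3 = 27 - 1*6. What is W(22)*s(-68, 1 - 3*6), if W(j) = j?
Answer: -330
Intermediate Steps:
a = 63 (a = 3*(27 - 1*6) = 3*(27 - 6) = 3*21 = 63)
s(O, R) = -15 (s(O, R) = ¾ - ¼*63 = ¾ - 63/4 = -15)
W(22)*s(-68, 1 - 3*6) = 22*(-15) = -330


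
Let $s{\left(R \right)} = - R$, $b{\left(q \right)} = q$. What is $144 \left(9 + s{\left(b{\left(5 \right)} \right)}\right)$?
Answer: $576$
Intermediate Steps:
$144 \left(9 + s{\left(b{\left(5 \right)} \right)}\right) = 144 \left(9 - 5\right) = 144 \cdot 4 = 576$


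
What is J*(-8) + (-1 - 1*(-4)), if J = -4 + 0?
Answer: 35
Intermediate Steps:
J = -4
J*(-8) + (-1 - 1*(-4)) = -4*(-8) + (-1 - 1*(-4)) = 32 + (-1 + 4) = 32 + 3 = 35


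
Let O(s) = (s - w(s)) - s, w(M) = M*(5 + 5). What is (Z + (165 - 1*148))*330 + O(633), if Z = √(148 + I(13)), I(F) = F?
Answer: -720 + 330*√161 ≈ 3467.2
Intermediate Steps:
w(M) = 10*M (w(M) = M*10 = 10*M)
Z = √161 (Z = √(148 + 13) = √161 ≈ 12.689)
O(s) = -10*s (O(s) = (s - 10*s) - s = -9*s - s = -10*s)
(Z + (165 - 1*148))*330 + O(633) = (√161 + (165 - 1*148))*330 - 10*633 = (√161 + (165 - 148))*330 - 6330 = (√161 + 17)*330 - 6330 = (17 + √161)*330 - 6330 = (5610 + 330*√161) - 6330 = -720 + 330*√161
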